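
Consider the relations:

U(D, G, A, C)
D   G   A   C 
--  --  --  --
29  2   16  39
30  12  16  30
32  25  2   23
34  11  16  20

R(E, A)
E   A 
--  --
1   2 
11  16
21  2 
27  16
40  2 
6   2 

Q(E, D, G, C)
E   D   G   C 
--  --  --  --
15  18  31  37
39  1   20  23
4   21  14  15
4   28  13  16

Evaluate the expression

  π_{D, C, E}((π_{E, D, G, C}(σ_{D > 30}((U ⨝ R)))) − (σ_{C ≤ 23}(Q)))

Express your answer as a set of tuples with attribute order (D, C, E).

{(32, 23, 1), (32, 23, 21), (32, 23, 40), (32, 23, 6), (34, 20, 11), (34, 20, 27)}

Joining U and R on A yields {(29, 2, 16, 39, 11), (29, 2, 16, 39, 27), (30, 12, 16, 30, 11), (30, 12, 16, 30, 27), (32, 25, 2, 23, 1), (32, 25, 2, 23, 21), (32, 25, 2, 23, 40), (32, 25, 2, 23, 6), (34, 11, 16, 20, 11), (34, 11, 16, 20, 27)}.
Filtering on D > 30 leaves {(32, 25, 2, 23, 1), (32, 25, 2, 23, 21), (32, 25, 2, 23, 40), (32, 25, 2, 23, 6), (34, 11, 16, 20, 11), (34, 11, 16, 20, 27)}.
Keep only column(s) E, D, G, C: {(1, 32, 25, 23), (11, 34, 11, 20), (21, 32, 25, 23), (27, 34, 11, 20), (40, 32, 25, 23), (6, 32, 25, 23)}
Filtering on C ≤ 23 leaves {(39, 1, 20, 23), (4, 21, 14, 15), (4, 28, 13, 16)}.
Difference: {(1, 32, 25, 23), (11, 34, 11, 20), (21, 32, 25, 23), (27, 34, 11, 20), (40, 32, 25, 23), (6, 32, 25, 23)} with {(39, 1, 20, 23), (4, 21, 14, 15), (4, 28, 13, 16)} → {(1, 32, 25, 23), (11, 34, 11, 20), (21, 32, 25, 23), (27, 34, 11, 20), (40, 32, 25, 23), (6, 32, 25, 23)}
Keep only column(s) D, C, E: {(32, 23, 1), (32, 23, 21), (32, 23, 40), (32, 23, 6), (34, 20, 11), (34, 20, 27)}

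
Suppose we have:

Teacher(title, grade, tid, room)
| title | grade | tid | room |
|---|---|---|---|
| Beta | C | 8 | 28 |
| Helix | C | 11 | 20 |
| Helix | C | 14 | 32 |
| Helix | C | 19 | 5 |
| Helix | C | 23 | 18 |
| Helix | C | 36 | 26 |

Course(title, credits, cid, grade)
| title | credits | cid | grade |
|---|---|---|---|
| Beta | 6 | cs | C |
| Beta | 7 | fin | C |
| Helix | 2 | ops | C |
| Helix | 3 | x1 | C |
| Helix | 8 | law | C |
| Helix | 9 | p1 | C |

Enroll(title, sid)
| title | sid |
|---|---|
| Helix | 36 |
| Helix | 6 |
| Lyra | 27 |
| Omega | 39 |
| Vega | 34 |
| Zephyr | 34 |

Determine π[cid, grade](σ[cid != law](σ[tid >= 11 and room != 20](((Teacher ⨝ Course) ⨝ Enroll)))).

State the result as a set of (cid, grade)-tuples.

{(ops, C), (p1, C), (x1, C)}

Teacher ⋈ Course (natural join on title, grade): {(Beta, C, 8, 28, 6, cs), (Beta, C, 8, 28, 7, fin), (Helix, C, 11, 20, 2, ops), (Helix, C, 11, 20, 3, x1), (Helix, C, 11, 20, 8, law), (Helix, C, 11, 20, 9, p1), (Helix, C, 14, 32, 2, ops), (Helix, C, 14, 32, 3, x1), (Helix, C, 14, 32, 8, law), (Helix, C, 14, 32, 9, p1), (Helix, C, 19, 5, 2, ops), (Helix, C, 19, 5, 3, x1), (Helix, C, 19, 5, 8, law), (Helix, C, 19, 5, 9, p1), (Helix, C, 23, 18, 2, ops), (Helix, C, 23, 18, 3, x1), (Helix, C, 23, 18, 8, law), (Helix, C, 23, 18, 9, p1), (Helix, C, 36, 26, 2, ops), (Helix, C, 36, 26, 3, x1), (Helix, C, 36, 26, 8, law), (Helix, C, 36, 26, 9, p1)}
(Teacher ⨝ Course) ⋈ Enroll (natural join on title): {(Helix, C, 11, 20, 2, ops, 36), (Helix, C, 11, 20, 2, ops, 6), (Helix, C, 11, 20, 3, x1, 36), (Helix, C, 11, 20, 3, x1, 6), (Helix, C, 11, 20, 8, law, 36), (Helix, C, 11, 20, 8, law, 6), (Helix, C, 11, 20, 9, p1, 36), (Helix, C, 11, 20, 9, p1, 6), (Helix, C, 14, 32, 2, ops, 36), (Helix, C, 14, 32, 2, ops, 6), (Helix, C, 14, 32, 3, x1, 36), (Helix, C, 14, 32, 3, x1, 6), (Helix, C, 14, 32, 8, law, 36), (Helix, C, 14, 32, 8, law, 6), (Helix, C, 14, 32, 9, p1, 36), (Helix, C, 14, 32, 9, p1, 6), (Helix, C, 19, 5, 2, ops, 36), (Helix, C, 19, 5, 2, ops, 6), (Helix, C, 19, 5, 3, x1, 36), (Helix, C, 19, 5, 3, x1, 6), (Helix, C, 19, 5, 8, law, 36), (Helix, C, 19, 5, 8, law, 6), (Helix, C, 19, 5, 9, p1, 36), (Helix, C, 19, 5, 9, p1, 6), (Helix, C, 23, 18, 2, ops, 36), (Helix, C, 23, 18, 2, ops, 6), (Helix, C, 23, 18, 3, x1, 36), (Helix, C, 23, 18, 3, x1, 6), (Helix, C, 23, 18, 8, law, 36), (Helix, C, 23, 18, 8, law, 6), (Helix, C, 23, 18, 9, p1, 36), (Helix, C, 23, 18, 9, p1, 6), (Helix, C, 36, 26, 2, ops, 36), (Helix, C, 36, 26, 2, ops, 6), (Helix, C, 36, 26, 3, x1, 36), (Helix, C, 36, 26, 3, x1, 6), (Helix, C, 36, 26, 8, law, 36), (Helix, C, 36, 26, 8, law, 6), (Helix, C, 36, 26, 9, p1, 36), (Helix, C, 36, 26, 9, p1, 6)}
Selection tid >= 11 and room != 20: {(Helix, C, 14, 32, 2, ops, 36), (Helix, C, 14, 32, 2, ops, 6), (Helix, C, 14, 32, 3, x1, 36), (Helix, C, 14, 32, 3, x1, 6), (Helix, C, 14, 32, 8, law, 36), (Helix, C, 14, 32, 8, law, 6), (Helix, C, 14, 32, 9, p1, 36), (Helix, C, 14, 32, 9, p1, 6), (Helix, C, 19, 5, 2, ops, 36), (Helix, C, 19, 5, 2, ops, 6), (Helix, C, 19, 5, 3, x1, 36), (Helix, C, 19, 5, 3, x1, 6), (Helix, C, 19, 5, 8, law, 36), (Helix, C, 19, 5, 8, law, 6), (Helix, C, 19, 5, 9, p1, 36), (Helix, C, 19, 5, 9, p1, 6), (Helix, C, 23, 18, 2, ops, 36), (Helix, C, 23, 18, 2, ops, 6), (Helix, C, 23, 18, 3, x1, 36), (Helix, C, 23, 18, 3, x1, 6), (Helix, C, 23, 18, 8, law, 36), (Helix, C, 23, 18, 8, law, 6), (Helix, C, 23, 18, 9, p1, 36), (Helix, C, 23, 18, 9, p1, 6), (Helix, C, 36, 26, 2, ops, 36), (Helix, C, 36, 26, 2, ops, 6), (Helix, C, 36, 26, 3, x1, 36), (Helix, C, 36, 26, 3, x1, 6), (Helix, C, 36, 26, 8, law, 36), (Helix, C, 36, 26, 8, law, 6), (Helix, C, 36, 26, 9, p1, 36), (Helix, C, 36, 26, 9, p1, 6)}
Selection cid != law: {(Helix, C, 14, 32, 2, ops, 36), (Helix, C, 14, 32, 2, ops, 6), (Helix, C, 14, 32, 3, x1, 36), (Helix, C, 14, 32, 3, x1, 6), (Helix, C, 14, 32, 9, p1, 36), (Helix, C, 14, 32, 9, p1, 6), (Helix, C, 19, 5, 2, ops, 36), (Helix, C, 19, 5, 2, ops, 6), (Helix, C, 19, 5, 3, x1, 36), (Helix, C, 19, 5, 3, x1, 6), (Helix, C, 19, 5, 9, p1, 36), (Helix, C, 19, 5, 9, p1, 6), (Helix, C, 23, 18, 2, ops, 36), (Helix, C, 23, 18, 2, ops, 6), (Helix, C, 23, 18, 3, x1, 36), (Helix, C, 23, 18, 3, x1, 6), (Helix, C, 23, 18, 9, p1, 36), (Helix, C, 23, 18, 9, p1, 6), (Helix, C, 36, 26, 2, ops, 36), (Helix, C, 36, 26, 2, ops, 6), (Helix, C, 36, 26, 3, x1, 36), (Helix, C, 36, 26, 3, x1, 6), (Helix, C, 36, 26, 9, p1, 36), (Helix, C, 36, 26, 9, p1, 6)}
π_{cid, grade} gives {(ops, C), (p1, C), (x1, C)} (21 duplicate(s) eliminated).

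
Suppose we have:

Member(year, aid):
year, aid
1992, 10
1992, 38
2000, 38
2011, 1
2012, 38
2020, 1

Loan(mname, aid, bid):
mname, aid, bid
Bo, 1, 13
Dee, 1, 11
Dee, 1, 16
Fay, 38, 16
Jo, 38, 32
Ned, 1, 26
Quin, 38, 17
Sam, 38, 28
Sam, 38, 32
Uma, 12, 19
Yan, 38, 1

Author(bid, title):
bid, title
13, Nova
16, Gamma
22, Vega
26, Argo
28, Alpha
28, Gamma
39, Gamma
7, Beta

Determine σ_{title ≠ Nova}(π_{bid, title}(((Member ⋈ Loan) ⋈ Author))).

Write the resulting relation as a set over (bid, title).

{(16, Gamma), (26, Argo), (28, Alpha), (28, Gamma)}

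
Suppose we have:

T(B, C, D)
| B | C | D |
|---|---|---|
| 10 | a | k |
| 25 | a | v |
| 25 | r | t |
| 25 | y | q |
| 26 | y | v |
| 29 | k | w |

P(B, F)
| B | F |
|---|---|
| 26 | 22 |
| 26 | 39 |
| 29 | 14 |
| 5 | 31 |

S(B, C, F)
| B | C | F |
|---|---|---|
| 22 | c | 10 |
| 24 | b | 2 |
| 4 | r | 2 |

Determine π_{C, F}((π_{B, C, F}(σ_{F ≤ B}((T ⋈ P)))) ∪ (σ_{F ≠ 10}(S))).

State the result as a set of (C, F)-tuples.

Natural join on B: {(26, y, v, 22), (26, y, v, 39), (29, k, w, 14)}
Filtering on F ≤ B leaves {(26, y, v, 22), (29, k, w, 14)}.
π[B, C, F]: project onto (B, C, F) → {(26, y, 22), (29, k, 14)}
Filtering on F ≠ 10 leaves {(24, b, 2), (4, r, 2)}.
Set union of the two operands is {(24, b, 2), (26, y, 22), (29, k, 14), (4, r, 2)}.
π[C, F]: project onto (C, F) → {(b, 2), (k, 14), (r, 2), (y, 22)}

{(b, 2), (k, 14), (r, 2), (y, 22)}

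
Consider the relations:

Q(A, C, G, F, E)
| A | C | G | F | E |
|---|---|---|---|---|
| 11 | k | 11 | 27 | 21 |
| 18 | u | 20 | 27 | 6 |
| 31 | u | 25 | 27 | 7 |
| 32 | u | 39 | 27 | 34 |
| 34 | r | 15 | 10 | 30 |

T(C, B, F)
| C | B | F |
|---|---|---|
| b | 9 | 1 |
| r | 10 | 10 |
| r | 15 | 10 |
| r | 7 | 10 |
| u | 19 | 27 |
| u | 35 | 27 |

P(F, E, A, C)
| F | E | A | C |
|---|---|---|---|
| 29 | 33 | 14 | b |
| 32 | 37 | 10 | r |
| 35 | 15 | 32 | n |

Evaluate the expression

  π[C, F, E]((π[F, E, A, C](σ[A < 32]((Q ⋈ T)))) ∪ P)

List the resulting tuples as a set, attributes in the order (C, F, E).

{(b, 29, 33), (n, 35, 15), (r, 32, 37), (u, 27, 6), (u, 27, 7)}

Joining Q and T on C, F yields {(18, u, 20, 27, 6, 19), (18, u, 20, 27, 6, 35), (31, u, 25, 27, 7, 19), (31, u, 25, 27, 7, 35), (32, u, 39, 27, 34, 19), (32, u, 39, 27, 34, 35), (34, r, 15, 10, 30, 10), (34, r, 15, 10, 30, 15), (34, r, 15, 10, 30, 7)}.
Filtering on A < 32 leaves {(18, u, 20, 27, 6, 19), (18, u, 20, 27, 6, 35), (31, u, 25, 27, 7, 19), (31, u, 25, 27, 7, 35)}.
π[F, E, A, C]: project onto (F, E, A, C) (2 duplicate(s) eliminated) → {(27, 6, 18, u), (27, 7, 31, u)}
Taking the union: {(27, 6, 18, u), (27, 7, 31, u), (29, 33, 14, b), (32, 37, 10, r), (35, 15, 32, n)}
π[C, F, E]: project onto (C, F, E) → {(b, 29, 33), (n, 35, 15), (r, 32, 37), (u, 27, 6), (u, 27, 7)}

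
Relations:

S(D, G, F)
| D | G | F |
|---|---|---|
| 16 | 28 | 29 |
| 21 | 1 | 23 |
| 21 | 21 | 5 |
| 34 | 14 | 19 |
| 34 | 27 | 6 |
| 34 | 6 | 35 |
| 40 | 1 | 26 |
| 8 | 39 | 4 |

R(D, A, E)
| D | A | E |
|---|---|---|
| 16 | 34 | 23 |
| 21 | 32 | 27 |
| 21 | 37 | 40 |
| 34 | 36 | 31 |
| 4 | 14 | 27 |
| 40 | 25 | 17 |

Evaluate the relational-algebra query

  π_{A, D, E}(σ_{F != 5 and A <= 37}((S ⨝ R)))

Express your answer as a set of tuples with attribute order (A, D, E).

{(25, 40, 17), (32, 21, 27), (34, 16, 23), (36, 34, 31), (37, 21, 40)}

S ⋈ R (natural join on D): {(16, 28, 29, 34, 23), (21, 1, 23, 32, 27), (21, 1, 23, 37, 40), (21, 21, 5, 32, 27), (21, 21, 5, 37, 40), (34, 14, 19, 36, 31), (34, 27, 6, 36, 31), (34, 6, 35, 36, 31), (40, 1, 26, 25, 17)}
Apply σ_{F != 5 and A <= 37}; surviving tuples: {(16, 28, 29, 34, 23), (21, 1, 23, 32, 27), (21, 1, 23, 37, 40), (34, 14, 19, 36, 31), (34, 27, 6, 36, 31), (34, 6, 35, 36, 31), (40, 1, 26, 25, 17)}
Keep only column(s) A, D, E (2 duplicate(s) eliminated): {(25, 40, 17), (32, 21, 27), (34, 16, 23), (36, 34, 31), (37, 21, 40)}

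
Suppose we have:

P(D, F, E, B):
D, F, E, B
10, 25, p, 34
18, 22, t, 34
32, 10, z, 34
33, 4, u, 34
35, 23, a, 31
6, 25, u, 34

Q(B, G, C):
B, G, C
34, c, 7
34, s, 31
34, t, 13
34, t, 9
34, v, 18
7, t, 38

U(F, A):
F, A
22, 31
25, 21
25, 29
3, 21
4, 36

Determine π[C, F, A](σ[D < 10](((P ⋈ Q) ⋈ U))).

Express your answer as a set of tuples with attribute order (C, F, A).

Joining P and Q on B yields {(10, 25, p, 34, c, 7), (10, 25, p, 34, s, 31), (10, 25, p, 34, t, 13), (10, 25, p, 34, t, 9), (10, 25, p, 34, v, 18), (18, 22, t, 34, c, 7), (18, 22, t, 34, s, 31), (18, 22, t, 34, t, 13), (18, 22, t, 34, t, 9), (18, 22, t, 34, v, 18), (32, 10, z, 34, c, 7), (32, 10, z, 34, s, 31), (32, 10, z, 34, t, 13), (32, 10, z, 34, t, 9), (32, 10, z, 34, v, 18), (33, 4, u, 34, c, 7), (33, 4, u, 34, s, 31), (33, 4, u, 34, t, 13), (33, 4, u, 34, t, 9), (33, 4, u, 34, v, 18), (6, 25, u, 34, c, 7), (6, 25, u, 34, s, 31), (6, 25, u, 34, t, 13), (6, 25, u, 34, t, 9), (6, 25, u, 34, v, 18)}.
Joining (P ⋈ Q) and U on F yields {(10, 25, p, 34, c, 7, 21), (10, 25, p, 34, c, 7, 29), (10, 25, p, 34, s, 31, 21), (10, 25, p, 34, s, 31, 29), (10, 25, p, 34, t, 13, 21), (10, 25, p, 34, t, 13, 29), (10, 25, p, 34, t, 9, 21), (10, 25, p, 34, t, 9, 29), (10, 25, p, 34, v, 18, 21), (10, 25, p, 34, v, 18, 29), (18, 22, t, 34, c, 7, 31), (18, 22, t, 34, s, 31, 31), (18, 22, t, 34, t, 13, 31), (18, 22, t, 34, t, 9, 31), (18, 22, t, 34, v, 18, 31), (33, 4, u, 34, c, 7, 36), (33, 4, u, 34, s, 31, 36), (33, 4, u, 34, t, 13, 36), (33, 4, u, 34, t, 9, 36), (33, 4, u, 34, v, 18, 36), (6, 25, u, 34, c, 7, 21), (6, 25, u, 34, c, 7, 29), (6, 25, u, 34, s, 31, 21), (6, 25, u, 34, s, 31, 29), (6, 25, u, 34, t, 13, 21), (6, 25, u, 34, t, 13, 29), (6, 25, u, 34, t, 9, 21), (6, 25, u, 34, t, 9, 29), (6, 25, u, 34, v, 18, 21), (6, 25, u, 34, v, 18, 29)}.
Filtering on D < 10 leaves {(6, 25, u, 34, c, 7, 21), (6, 25, u, 34, c, 7, 29), (6, 25, u, 34, s, 31, 21), (6, 25, u, 34, s, 31, 29), (6, 25, u, 34, t, 13, 21), (6, 25, u, 34, t, 13, 29), (6, 25, u, 34, t, 9, 21), (6, 25, u, 34, t, 9, 29), (6, 25, u, 34, v, 18, 21), (6, 25, u, 34, v, 18, 29)}.
π[C, F, A]: project onto (C, F, A) → {(13, 25, 21), (13, 25, 29), (18, 25, 21), (18, 25, 29), (31, 25, 21), (31, 25, 29), (7, 25, 21), (7, 25, 29), (9, 25, 21), (9, 25, 29)}

{(13, 25, 21), (13, 25, 29), (18, 25, 21), (18, 25, 29), (31, 25, 21), (31, 25, 29), (7, 25, 21), (7, 25, 29), (9, 25, 21), (9, 25, 29)}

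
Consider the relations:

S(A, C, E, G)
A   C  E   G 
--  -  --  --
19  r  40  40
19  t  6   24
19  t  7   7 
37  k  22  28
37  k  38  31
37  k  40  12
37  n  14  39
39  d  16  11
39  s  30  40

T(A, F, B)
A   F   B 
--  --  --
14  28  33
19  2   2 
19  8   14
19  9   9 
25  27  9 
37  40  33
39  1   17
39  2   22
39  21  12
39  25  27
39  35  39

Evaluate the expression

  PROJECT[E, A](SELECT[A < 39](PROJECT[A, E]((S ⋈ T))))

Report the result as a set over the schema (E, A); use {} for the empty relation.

Joining S and T on A yields {(19, r, 40, 40, 2, 2), (19, r, 40, 40, 8, 14), (19, r, 40, 40, 9, 9), (19, t, 6, 24, 2, 2), (19, t, 6, 24, 8, 14), (19, t, 6, 24, 9, 9), (19, t, 7, 7, 2, 2), (19, t, 7, 7, 8, 14), (19, t, 7, 7, 9, 9), (37, k, 22, 28, 40, 33), (37, k, 38, 31, 40, 33), (37, k, 40, 12, 40, 33), (37, n, 14, 39, 40, 33), (39, d, 16, 11, 1, 17), (39, d, 16, 11, 2, 22), (39, d, 16, 11, 21, 12), (39, d, 16, 11, 25, 27), (39, d, 16, 11, 35, 39), (39, s, 30, 40, 1, 17), (39, s, 30, 40, 2, 22), (39, s, 30, 40, 21, 12), (39, s, 30, 40, 25, 27), (39, s, 30, 40, 35, 39)}.
π[A, E]: project onto (A, E) (14 duplicate(s) eliminated) → {(19, 40), (19, 6), (19, 7), (37, 14), (37, 22), (37, 38), (37, 40), (39, 16), (39, 30)}
σ[A < 39]: keep tuples satisfying A < 39 → {(19, 40), (19, 6), (19, 7), (37, 14), (37, 22), (37, 38), (37, 40)}
π[E, A]: project onto (E, A) → {(14, 37), (22, 37), (38, 37), (40, 19), (40, 37), (6, 19), (7, 19)}

{(14, 37), (22, 37), (38, 37), (40, 19), (40, 37), (6, 19), (7, 19)}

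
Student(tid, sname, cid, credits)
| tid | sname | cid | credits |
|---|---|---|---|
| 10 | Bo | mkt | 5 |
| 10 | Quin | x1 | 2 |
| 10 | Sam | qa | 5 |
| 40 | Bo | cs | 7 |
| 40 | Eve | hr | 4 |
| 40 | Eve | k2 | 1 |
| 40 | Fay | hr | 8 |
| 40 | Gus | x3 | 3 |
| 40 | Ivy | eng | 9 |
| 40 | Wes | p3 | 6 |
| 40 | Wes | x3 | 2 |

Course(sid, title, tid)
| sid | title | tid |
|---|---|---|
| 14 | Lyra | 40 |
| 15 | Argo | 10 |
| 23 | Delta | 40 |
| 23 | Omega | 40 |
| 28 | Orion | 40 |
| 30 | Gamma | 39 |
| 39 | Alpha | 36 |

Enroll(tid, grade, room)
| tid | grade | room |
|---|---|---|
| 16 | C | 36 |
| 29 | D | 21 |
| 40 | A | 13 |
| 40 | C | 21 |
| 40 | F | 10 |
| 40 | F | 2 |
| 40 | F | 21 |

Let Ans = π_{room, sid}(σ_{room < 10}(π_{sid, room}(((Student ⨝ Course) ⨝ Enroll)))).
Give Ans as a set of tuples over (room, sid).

{(2, 14), (2, 23), (2, 28)}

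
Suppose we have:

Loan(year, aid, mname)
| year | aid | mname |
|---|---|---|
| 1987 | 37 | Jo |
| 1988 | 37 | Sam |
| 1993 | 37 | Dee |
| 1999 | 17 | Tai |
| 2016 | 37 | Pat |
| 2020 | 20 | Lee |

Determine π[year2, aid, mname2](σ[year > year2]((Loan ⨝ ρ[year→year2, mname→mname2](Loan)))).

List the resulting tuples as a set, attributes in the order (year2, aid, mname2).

{(1987, 37, Jo), (1988, 37, Sam), (1993, 37, Dee)}

ρ[year→year2, mname→mname2]: schema becomes (year2, aid, mname2); tuples unchanged.
Joining Loan and ρ[year→year2, mname→mname2](Loan) on aid yields {(1987, 37, Jo, 1987, Jo), (1987, 37, Jo, 1988, Sam), (1987, 37, Jo, 1993, Dee), (1987, 37, Jo, 2016, Pat), (1988, 37, Sam, 1987, Jo), (1988, 37, Sam, 1988, Sam), (1988, 37, Sam, 1993, Dee), (1988, 37, Sam, 2016, Pat), (1993, 37, Dee, 1987, Jo), (1993, 37, Dee, 1988, Sam), (1993, 37, Dee, 1993, Dee), (1993, 37, Dee, 2016, Pat), (1999, 17, Tai, 1999, Tai), (2016, 37, Pat, 1987, Jo), (2016, 37, Pat, 1988, Sam), (2016, 37, Pat, 1993, Dee), (2016, 37, Pat, 2016, Pat), (2020, 20, Lee, 2020, Lee)}.
Selection year > year2: {(1988, 37, Sam, 1987, Jo), (1993, 37, Dee, 1987, Jo), (1993, 37, Dee, 1988, Sam), (2016, 37, Pat, 1987, Jo), (2016, 37, Pat, 1988, Sam), (2016, 37, Pat, 1993, Dee)}
π_{year2, aid, mname2} gives {(1987, 37, Jo), (1988, 37, Sam), (1993, 37, Dee)} (3 duplicate(s) eliminated).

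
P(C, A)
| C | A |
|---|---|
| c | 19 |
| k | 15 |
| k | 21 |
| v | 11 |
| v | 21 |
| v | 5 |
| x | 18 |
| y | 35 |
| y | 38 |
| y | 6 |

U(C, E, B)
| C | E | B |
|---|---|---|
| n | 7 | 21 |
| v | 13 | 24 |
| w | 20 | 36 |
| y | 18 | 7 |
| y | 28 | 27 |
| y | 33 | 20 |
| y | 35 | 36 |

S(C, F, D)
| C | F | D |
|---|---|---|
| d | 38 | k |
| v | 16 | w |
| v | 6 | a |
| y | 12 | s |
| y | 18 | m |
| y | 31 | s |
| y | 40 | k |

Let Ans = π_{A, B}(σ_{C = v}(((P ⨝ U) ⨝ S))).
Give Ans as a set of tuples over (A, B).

{(11, 24), (21, 24), (5, 24)}

Natural join on C: {(v, 11, 13, 24), (v, 21, 13, 24), (v, 5, 13, 24), (y, 35, 18, 7), (y, 35, 28, 27), (y, 35, 33, 20), (y, 35, 35, 36), (y, 38, 18, 7), (y, 38, 28, 27), (y, 38, 33, 20), (y, 38, 35, 36), (y, 6, 18, 7), (y, 6, 28, 27), (y, 6, 33, 20), (y, 6, 35, 36)}
Natural join on C: {(v, 11, 13, 24, 16, w), (v, 11, 13, 24, 6, a), (v, 21, 13, 24, 16, w), (v, 21, 13, 24, 6, a), (v, 5, 13, 24, 16, w), (v, 5, 13, 24, 6, a), (y, 35, 18, 7, 12, s), (y, 35, 18, 7, 18, m), (y, 35, 18, 7, 31, s), (y, 35, 18, 7, 40, k), (y, 35, 28, 27, 12, s), (y, 35, 28, 27, 18, m), (y, 35, 28, 27, 31, s), (y, 35, 28, 27, 40, k), (y, 35, 33, 20, 12, s), (y, 35, 33, 20, 18, m), (y, 35, 33, 20, 31, s), (y, 35, 33, 20, 40, k), (y, 35, 35, 36, 12, s), (y, 35, 35, 36, 18, m), (y, 35, 35, 36, 31, s), (y, 35, 35, 36, 40, k), (y, 38, 18, 7, 12, s), (y, 38, 18, 7, 18, m), (y, 38, 18, 7, 31, s), (y, 38, 18, 7, 40, k), (y, 38, 28, 27, 12, s), (y, 38, 28, 27, 18, m), (y, 38, 28, 27, 31, s), (y, 38, 28, 27, 40, k), (y, 38, 33, 20, 12, s), (y, 38, 33, 20, 18, m), (y, 38, 33, 20, 31, s), (y, 38, 33, 20, 40, k), (y, 38, 35, 36, 12, s), (y, 38, 35, 36, 18, m), (y, 38, 35, 36, 31, s), (y, 38, 35, 36, 40, k), (y, 6, 18, 7, 12, s), (y, 6, 18, 7, 18, m), (y, 6, 18, 7, 31, s), (y, 6, 18, 7, 40, k), (y, 6, 28, 27, 12, s), (y, 6, 28, 27, 18, m), (y, 6, 28, 27, 31, s), (y, 6, 28, 27, 40, k), (y, 6, 33, 20, 12, s), (y, 6, 33, 20, 18, m), (y, 6, 33, 20, 31, s), (y, 6, 33, 20, 40, k), (y, 6, 35, 36, 12, s), (y, 6, 35, 36, 18, m), (y, 6, 35, 36, 31, s), (y, 6, 35, 36, 40, k)}
σ[C = v]: keep tuples satisfying C = v → {(v, 11, 13, 24, 16, w), (v, 11, 13, 24, 6, a), (v, 21, 13, 24, 16, w), (v, 21, 13, 24, 6, a), (v, 5, 13, 24, 16, w), (v, 5, 13, 24, 6, a)}
π[A, B]: project onto (A, B) (3 duplicate(s) eliminated) → {(11, 24), (21, 24), (5, 24)}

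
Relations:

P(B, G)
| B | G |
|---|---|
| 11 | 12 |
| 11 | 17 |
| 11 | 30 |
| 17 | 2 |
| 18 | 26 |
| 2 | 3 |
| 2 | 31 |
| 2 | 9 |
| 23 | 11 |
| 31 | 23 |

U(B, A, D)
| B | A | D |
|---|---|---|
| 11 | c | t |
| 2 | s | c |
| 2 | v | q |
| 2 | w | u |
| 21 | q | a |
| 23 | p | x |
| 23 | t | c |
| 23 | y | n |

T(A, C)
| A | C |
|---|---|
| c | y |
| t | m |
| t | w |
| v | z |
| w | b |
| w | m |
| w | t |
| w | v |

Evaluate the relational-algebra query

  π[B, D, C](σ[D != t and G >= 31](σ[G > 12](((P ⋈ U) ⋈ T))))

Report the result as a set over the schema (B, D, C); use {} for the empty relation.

Natural join on B: {(11, 12, c, t), (11, 17, c, t), (11, 30, c, t), (2, 3, s, c), (2, 3, v, q), (2, 3, w, u), (2, 31, s, c), (2, 31, v, q), (2, 31, w, u), (2, 9, s, c), (2, 9, v, q), (2, 9, w, u), (23, 11, p, x), (23, 11, t, c), (23, 11, y, n)}
Natural join on A: {(11, 12, c, t, y), (11, 17, c, t, y), (11, 30, c, t, y), (2, 3, v, q, z), (2, 3, w, u, b), (2, 3, w, u, m), (2, 3, w, u, t), (2, 3, w, u, v), (2, 31, v, q, z), (2, 31, w, u, b), (2, 31, w, u, m), (2, 31, w, u, t), (2, 31, w, u, v), (2, 9, v, q, z), (2, 9, w, u, b), (2, 9, w, u, m), (2, 9, w, u, t), (2, 9, w, u, v), (23, 11, t, c, m), (23, 11, t, c, w)}
Filtering on G > 12 leaves {(11, 17, c, t, y), (11, 30, c, t, y), (2, 31, v, q, z), (2, 31, w, u, b), (2, 31, w, u, m), (2, 31, w, u, t), (2, 31, w, u, v)}.
Filtering on D != t and G >= 31 leaves {(2, 31, v, q, z), (2, 31, w, u, b), (2, 31, w, u, m), (2, 31, w, u, t), (2, 31, w, u, v)}.
Projecting to B, D, C: {(2, q, z), (2, u, b), (2, u, m), (2, u, t), (2, u, v)}

{(2, q, z), (2, u, b), (2, u, m), (2, u, t), (2, u, v)}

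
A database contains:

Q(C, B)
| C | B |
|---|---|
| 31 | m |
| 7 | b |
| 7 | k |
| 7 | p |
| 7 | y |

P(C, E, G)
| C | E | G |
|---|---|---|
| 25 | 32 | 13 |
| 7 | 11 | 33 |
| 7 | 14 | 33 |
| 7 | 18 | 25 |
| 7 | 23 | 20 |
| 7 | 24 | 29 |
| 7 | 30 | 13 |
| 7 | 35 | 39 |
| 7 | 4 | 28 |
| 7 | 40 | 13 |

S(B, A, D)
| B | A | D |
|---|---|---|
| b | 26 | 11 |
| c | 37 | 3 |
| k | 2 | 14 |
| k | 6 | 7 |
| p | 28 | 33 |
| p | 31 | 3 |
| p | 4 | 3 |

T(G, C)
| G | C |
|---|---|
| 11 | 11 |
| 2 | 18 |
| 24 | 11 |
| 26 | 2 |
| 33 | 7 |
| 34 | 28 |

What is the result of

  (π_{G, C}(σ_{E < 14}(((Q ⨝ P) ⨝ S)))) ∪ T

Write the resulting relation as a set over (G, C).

{(11, 11), (2, 18), (24, 11), (26, 2), (28, 7), (33, 7), (34, 28)}

Joining Q and P on C yields {(7, b, 11, 33), (7, b, 14, 33), (7, b, 18, 25), (7, b, 23, 20), (7, b, 24, 29), (7, b, 30, 13), (7, b, 35, 39), (7, b, 4, 28), (7, b, 40, 13), (7, k, 11, 33), (7, k, 14, 33), (7, k, 18, 25), (7, k, 23, 20), (7, k, 24, 29), (7, k, 30, 13), (7, k, 35, 39), (7, k, 4, 28), (7, k, 40, 13), (7, p, 11, 33), (7, p, 14, 33), (7, p, 18, 25), (7, p, 23, 20), (7, p, 24, 29), (7, p, 30, 13), (7, p, 35, 39), (7, p, 4, 28), (7, p, 40, 13), (7, y, 11, 33), (7, y, 14, 33), (7, y, 18, 25), (7, y, 23, 20), (7, y, 24, 29), (7, y, 30, 13), (7, y, 35, 39), (7, y, 4, 28), (7, y, 40, 13)}.
Joining (Q ⨝ P) and S on B yields {(7, b, 11, 33, 26, 11), (7, b, 14, 33, 26, 11), (7, b, 18, 25, 26, 11), (7, b, 23, 20, 26, 11), (7, b, 24, 29, 26, 11), (7, b, 30, 13, 26, 11), (7, b, 35, 39, 26, 11), (7, b, 4, 28, 26, 11), (7, b, 40, 13, 26, 11), (7, k, 11, 33, 2, 14), (7, k, 11, 33, 6, 7), (7, k, 14, 33, 2, 14), (7, k, 14, 33, 6, 7), (7, k, 18, 25, 2, 14), (7, k, 18, 25, 6, 7), (7, k, 23, 20, 2, 14), (7, k, 23, 20, 6, 7), (7, k, 24, 29, 2, 14), (7, k, 24, 29, 6, 7), (7, k, 30, 13, 2, 14), (7, k, 30, 13, 6, 7), (7, k, 35, 39, 2, 14), (7, k, 35, 39, 6, 7), (7, k, 4, 28, 2, 14), (7, k, 4, 28, 6, 7), (7, k, 40, 13, 2, 14), (7, k, 40, 13, 6, 7), (7, p, 11, 33, 28, 33), (7, p, 11, 33, 31, 3), (7, p, 11, 33, 4, 3), (7, p, 14, 33, 28, 33), (7, p, 14, 33, 31, 3), (7, p, 14, 33, 4, 3), (7, p, 18, 25, 28, 33), (7, p, 18, 25, 31, 3), (7, p, 18, 25, 4, 3), (7, p, 23, 20, 28, 33), (7, p, 23, 20, 31, 3), (7, p, 23, 20, 4, 3), (7, p, 24, 29, 28, 33), (7, p, 24, 29, 31, 3), (7, p, 24, 29, 4, 3), (7, p, 30, 13, 28, 33), (7, p, 30, 13, 31, 3), (7, p, 30, 13, 4, 3), (7, p, 35, 39, 28, 33), (7, p, 35, 39, 31, 3), (7, p, 35, 39, 4, 3), (7, p, 4, 28, 28, 33), (7, p, 4, 28, 31, 3), (7, p, 4, 28, 4, 3), (7, p, 40, 13, 28, 33), (7, p, 40, 13, 31, 3), (7, p, 40, 13, 4, 3)}.
Selection E < 14: {(7, b, 11, 33, 26, 11), (7, b, 4, 28, 26, 11), (7, k, 11, 33, 2, 14), (7, k, 11, 33, 6, 7), (7, k, 4, 28, 2, 14), (7, k, 4, 28, 6, 7), (7, p, 11, 33, 28, 33), (7, p, 11, 33, 31, 3), (7, p, 11, 33, 4, 3), (7, p, 4, 28, 28, 33), (7, p, 4, 28, 31, 3), (7, p, 4, 28, 4, 3)}
π[G, C]: project onto (G, C) (10 duplicate(s) eliminated) → {(28, 7), (33, 7)}
Taking the union: {(11, 11), (2, 18), (24, 11), (26, 2), (28, 7), (33, 7), (34, 28)}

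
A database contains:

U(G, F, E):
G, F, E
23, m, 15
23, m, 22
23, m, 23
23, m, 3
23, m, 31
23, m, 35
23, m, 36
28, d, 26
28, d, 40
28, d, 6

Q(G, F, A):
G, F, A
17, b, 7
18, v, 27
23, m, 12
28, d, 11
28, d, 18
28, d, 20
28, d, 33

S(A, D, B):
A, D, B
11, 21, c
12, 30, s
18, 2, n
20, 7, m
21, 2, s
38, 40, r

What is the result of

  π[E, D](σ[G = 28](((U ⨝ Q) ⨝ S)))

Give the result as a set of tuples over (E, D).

{(26, 2), (26, 21), (26, 7), (40, 2), (40, 21), (40, 7), (6, 2), (6, 21), (6, 7)}

Natural join on G, F: {(23, m, 15, 12), (23, m, 22, 12), (23, m, 23, 12), (23, m, 3, 12), (23, m, 31, 12), (23, m, 35, 12), (23, m, 36, 12), (28, d, 26, 11), (28, d, 26, 18), (28, d, 26, 20), (28, d, 26, 33), (28, d, 40, 11), (28, d, 40, 18), (28, d, 40, 20), (28, d, 40, 33), (28, d, 6, 11), (28, d, 6, 18), (28, d, 6, 20), (28, d, 6, 33)}
Natural join on A: {(23, m, 15, 12, 30, s), (23, m, 22, 12, 30, s), (23, m, 23, 12, 30, s), (23, m, 3, 12, 30, s), (23, m, 31, 12, 30, s), (23, m, 35, 12, 30, s), (23, m, 36, 12, 30, s), (28, d, 26, 11, 21, c), (28, d, 26, 18, 2, n), (28, d, 26, 20, 7, m), (28, d, 40, 11, 21, c), (28, d, 40, 18, 2, n), (28, d, 40, 20, 7, m), (28, d, 6, 11, 21, c), (28, d, 6, 18, 2, n), (28, d, 6, 20, 7, m)}
σ[G = 28]: keep tuples satisfying G = 28 → {(28, d, 26, 11, 21, c), (28, d, 26, 18, 2, n), (28, d, 26, 20, 7, m), (28, d, 40, 11, 21, c), (28, d, 40, 18, 2, n), (28, d, 40, 20, 7, m), (28, d, 6, 11, 21, c), (28, d, 6, 18, 2, n), (28, d, 6, 20, 7, m)}
Keep only column(s) E, D: {(26, 2), (26, 21), (26, 7), (40, 2), (40, 21), (40, 7), (6, 2), (6, 21), (6, 7)}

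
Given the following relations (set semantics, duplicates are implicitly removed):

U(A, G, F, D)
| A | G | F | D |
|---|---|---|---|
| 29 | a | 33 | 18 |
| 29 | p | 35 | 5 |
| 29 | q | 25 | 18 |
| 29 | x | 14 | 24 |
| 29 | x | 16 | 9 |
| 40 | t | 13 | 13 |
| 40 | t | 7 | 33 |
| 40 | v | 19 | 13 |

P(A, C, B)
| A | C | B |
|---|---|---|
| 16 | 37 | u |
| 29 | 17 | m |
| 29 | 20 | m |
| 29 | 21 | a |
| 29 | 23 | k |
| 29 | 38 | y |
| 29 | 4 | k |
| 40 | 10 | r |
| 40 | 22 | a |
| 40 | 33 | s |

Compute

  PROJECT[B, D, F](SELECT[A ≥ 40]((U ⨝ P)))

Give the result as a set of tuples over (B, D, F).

{(a, 13, 13), (a, 13, 19), (a, 33, 7), (r, 13, 13), (r, 13, 19), (r, 33, 7), (s, 13, 13), (s, 13, 19), (s, 33, 7)}

U ⋈ P (natural join on A): {(29, a, 33, 18, 17, m), (29, a, 33, 18, 20, m), (29, a, 33, 18, 21, a), (29, a, 33, 18, 23, k), (29, a, 33, 18, 38, y), (29, a, 33, 18, 4, k), (29, p, 35, 5, 17, m), (29, p, 35, 5, 20, m), (29, p, 35, 5, 21, a), (29, p, 35, 5, 23, k), (29, p, 35, 5, 38, y), (29, p, 35, 5, 4, k), (29, q, 25, 18, 17, m), (29, q, 25, 18, 20, m), (29, q, 25, 18, 21, a), (29, q, 25, 18, 23, k), (29, q, 25, 18, 38, y), (29, q, 25, 18, 4, k), (29, x, 14, 24, 17, m), (29, x, 14, 24, 20, m), (29, x, 14, 24, 21, a), (29, x, 14, 24, 23, k), (29, x, 14, 24, 38, y), (29, x, 14, 24, 4, k), (29, x, 16, 9, 17, m), (29, x, 16, 9, 20, m), (29, x, 16, 9, 21, a), (29, x, 16, 9, 23, k), (29, x, 16, 9, 38, y), (29, x, 16, 9, 4, k), (40, t, 13, 13, 10, r), (40, t, 13, 13, 22, a), (40, t, 13, 13, 33, s), (40, t, 7, 33, 10, r), (40, t, 7, 33, 22, a), (40, t, 7, 33, 33, s), (40, v, 19, 13, 10, r), (40, v, 19, 13, 22, a), (40, v, 19, 13, 33, s)}
σ[A ≥ 40]: keep tuples satisfying A ≥ 40 → {(40, t, 13, 13, 10, r), (40, t, 13, 13, 22, a), (40, t, 13, 13, 33, s), (40, t, 7, 33, 10, r), (40, t, 7, 33, 22, a), (40, t, 7, 33, 33, s), (40, v, 19, 13, 10, r), (40, v, 19, 13, 22, a), (40, v, 19, 13, 33, s)}
π_{B, D, F} gives {(a, 13, 13), (a, 13, 19), (a, 33, 7), (r, 13, 13), (r, 13, 19), (r, 33, 7), (s, 13, 13), (s, 13, 19), (s, 33, 7)}.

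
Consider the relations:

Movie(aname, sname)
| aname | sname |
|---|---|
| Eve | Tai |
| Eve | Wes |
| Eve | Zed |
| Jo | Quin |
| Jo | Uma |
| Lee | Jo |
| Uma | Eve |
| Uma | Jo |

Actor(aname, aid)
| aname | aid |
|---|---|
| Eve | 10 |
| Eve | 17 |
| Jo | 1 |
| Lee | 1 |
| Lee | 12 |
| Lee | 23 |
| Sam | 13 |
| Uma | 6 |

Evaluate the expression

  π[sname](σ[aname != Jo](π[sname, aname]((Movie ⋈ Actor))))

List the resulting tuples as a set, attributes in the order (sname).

Natural join on aname: {(Eve, Tai, 10), (Eve, Tai, 17), (Eve, Wes, 10), (Eve, Wes, 17), (Eve, Zed, 10), (Eve, Zed, 17), (Jo, Quin, 1), (Jo, Uma, 1), (Lee, Jo, 1), (Lee, Jo, 12), (Lee, Jo, 23), (Uma, Eve, 6), (Uma, Jo, 6)}
π_{sname, aname} gives {(Eve, Uma), (Jo, Lee), (Jo, Uma), (Quin, Jo), (Tai, Eve), (Uma, Jo), (Wes, Eve), (Zed, Eve)} (5 duplicate(s) eliminated).
Apply σ_{aname != Jo}; surviving tuples: {(Eve, Uma), (Jo, Lee), (Jo, Uma), (Tai, Eve), (Wes, Eve), (Zed, Eve)}
π_{sname} gives {Eve, Jo, Tai, Wes, Zed} (1 duplicate(s) eliminated).

{Eve, Jo, Tai, Wes, Zed}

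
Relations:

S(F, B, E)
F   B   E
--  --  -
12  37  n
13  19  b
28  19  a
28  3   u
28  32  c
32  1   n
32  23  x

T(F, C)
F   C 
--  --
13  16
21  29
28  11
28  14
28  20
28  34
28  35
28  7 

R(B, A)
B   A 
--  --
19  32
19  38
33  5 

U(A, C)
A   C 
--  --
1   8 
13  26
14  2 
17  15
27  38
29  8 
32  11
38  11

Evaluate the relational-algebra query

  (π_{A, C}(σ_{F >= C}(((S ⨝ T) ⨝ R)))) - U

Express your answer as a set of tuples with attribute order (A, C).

Natural join on F: {(13, 19, b, 16), (28, 19, a, 11), (28, 19, a, 14), (28, 19, a, 20), (28, 19, a, 34), (28, 19, a, 35), (28, 19, a, 7), (28, 3, u, 11), (28, 3, u, 14), (28, 3, u, 20), (28, 3, u, 34), (28, 3, u, 35), (28, 3, u, 7), (28, 32, c, 11), (28, 32, c, 14), (28, 32, c, 20), (28, 32, c, 34), (28, 32, c, 35), (28, 32, c, 7)}
Natural join on B: {(13, 19, b, 16, 32), (13, 19, b, 16, 38), (28, 19, a, 11, 32), (28, 19, a, 11, 38), (28, 19, a, 14, 32), (28, 19, a, 14, 38), (28, 19, a, 20, 32), (28, 19, a, 20, 38), (28, 19, a, 34, 32), (28, 19, a, 34, 38), (28, 19, a, 35, 32), (28, 19, a, 35, 38), (28, 19, a, 7, 32), (28, 19, a, 7, 38)}
Filtering on F >= C leaves {(28, 19, a, 11, 32), (28, 19, a, 11, 38), (28, 19, a, 14, 32), (28, 19, a, 14, 38), (28, 19, a, 20, 32), (28, 19, a, 20, 38), (28, 19, a, 7, 32), (28, 19, a, 7, 38)}.
π_{A, C} gives {(32, 11), (32, 14), (32, 20), (32, 7), (38, 11), (38, 14), (38, 20), (38, 7)}.
Difference: {(32, 11), (32, 14), (32, 20), (32, 7), (38, 11), (38, 14), (38, 20), (38, 7)} with {(1, 8), (13, 26), (14, 2), (17, 15), (27, 38), (29, 8), (32, 11), (38, 11)} → {(32, 14), (32, 20), (32, 7), (38, 14), (38, 20), (38, 7)}

{(32, 14), (32, 20), (32, 7), (38, 14), (38, 20), (38, 7)}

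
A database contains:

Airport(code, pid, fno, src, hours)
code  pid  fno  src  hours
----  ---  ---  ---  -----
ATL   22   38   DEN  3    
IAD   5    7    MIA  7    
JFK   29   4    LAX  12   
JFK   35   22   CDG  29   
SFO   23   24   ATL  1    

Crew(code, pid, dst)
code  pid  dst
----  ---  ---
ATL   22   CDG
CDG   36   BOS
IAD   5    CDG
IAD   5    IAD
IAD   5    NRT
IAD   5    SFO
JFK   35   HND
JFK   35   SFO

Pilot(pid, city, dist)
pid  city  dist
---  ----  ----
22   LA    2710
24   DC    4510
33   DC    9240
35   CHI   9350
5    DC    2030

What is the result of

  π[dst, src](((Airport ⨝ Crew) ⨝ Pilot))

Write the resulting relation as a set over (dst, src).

{(CDG, DEN), (CDG, MIA), (HND, CDG), (IAD, MIA), (NRT, MIA), (SFO, CDG), (SFO, MIA)}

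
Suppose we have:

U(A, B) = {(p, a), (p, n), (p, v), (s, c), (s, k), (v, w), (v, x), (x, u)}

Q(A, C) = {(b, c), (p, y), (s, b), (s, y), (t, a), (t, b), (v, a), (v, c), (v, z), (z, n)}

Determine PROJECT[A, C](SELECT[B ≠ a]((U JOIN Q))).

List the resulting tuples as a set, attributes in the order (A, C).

Joining U and Q on A yields {(p, a, y), (p, n, y), (p, v, y), (s, c, b), (s, c, y), (s, k, b), (s, k, y), (v, w, a), (v, w, c), (v, w, z), (v, x, a), (v, x, c), (v, x, z)}.
Filtering on B ≠ a leaves {(p, n, y), (p, v, y), (s, c, b), (s, c, y), (s, k, b), (s, k, y), (v, w, a), (v, w, c), (v, w, z), (v, x, a), (v, x, c), (v, x, z)}.
Projecting to A, C (6 duplicate(s) eliminated): {(p, y), (s, b), (s, y), (v, a), (v, c), (v, z)}

{(p, y), (s, b), (s, y), (v, a), (v, c), (v, z)}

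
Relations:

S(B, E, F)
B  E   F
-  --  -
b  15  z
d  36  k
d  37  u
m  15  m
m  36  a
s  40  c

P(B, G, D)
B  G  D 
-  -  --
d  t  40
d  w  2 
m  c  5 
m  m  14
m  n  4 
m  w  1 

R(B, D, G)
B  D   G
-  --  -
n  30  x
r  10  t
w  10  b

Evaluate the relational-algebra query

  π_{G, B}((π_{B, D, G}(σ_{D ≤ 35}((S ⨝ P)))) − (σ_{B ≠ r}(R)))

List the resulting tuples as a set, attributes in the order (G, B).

{(c, m), (m, m), (n, m), (w, d), (w, m)}

Joining S and P on B yields {(d, 36, k, t, 40), (d, 36, k, w, 2), (d, 37, u, t, 40), (d, 37, u, w, 2), (m, 15, m, c, 5), (m, 15, m, m, 14), (m, 15, m, n, 4), (m, 15, m, w, 1), (m, 36, a, c, 5), (m, 36, a, m, 14), (m, 36, a, n, 4), (m, 36, a, w, 1)}.
Selection D ≤ 35: {(d, 36, k, w, 2), (d, 37, u, w, 2), (m, 15, m, c, 5), (m, 15, m, m, 14), (m, 15, m, n, 4), (m, 15, m, w, 1), (m, 36, a, c, 5), (m, 36, a, m, 14), (m, 36, a, n, 4), (m, 36, a, w, 1)}
π_{B, D, G} gives {(d, 2, w), (m, 1, w), (m, 14, m), (m, 4, n), (m, 5, c)} (5 duplicate(s) eliminated).
Selection B ≠ r: {(n, 30, x), (w, 10, b)}
Difference: {(d, 2, w), (m, 1, w), (m, 14, m), (m, 4, n), (m, 5, c)} with {(n, 30, x), (w, 10, b)} → {(d, 2, w), (m, 1, w), (m, 14, m), (m, 4, n), (m, 5, c)}
π_{G, B} gives {(c, m), (m, m), (n, m), (w, d), (w, m)}.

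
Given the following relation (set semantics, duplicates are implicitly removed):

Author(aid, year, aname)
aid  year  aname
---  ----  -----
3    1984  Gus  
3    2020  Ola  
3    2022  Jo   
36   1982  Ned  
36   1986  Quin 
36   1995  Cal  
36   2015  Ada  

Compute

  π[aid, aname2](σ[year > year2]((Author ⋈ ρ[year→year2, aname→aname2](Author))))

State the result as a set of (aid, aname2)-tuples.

ρ[year→year2, aname→aname2]: schema becomes (aid, year2, aname2); tuples unchanged.
Joining Author and ρ[year→year2, aname→aname2](Author) on aid yields {(3, 1984, Gus, 1984, Gus), (3, 1984, Gus, 2020, Ola), (3, 1984, Gus, 2022, Jo), (3, 2020, Ola, 1984, Gus), (3, 2020, Ola, 2020, Ola), (3, 2020, Ola, 2022, Jo), (3, 2022, Jo, 1984, Gus), (3, 2022, Jo, 2020, Ola), (3, 2022, Jo, 2022, Jo), (36, 1982, Ned, 1982, Ned), (36, 1982, Ned, 1986, Quin), (36, 1982, Ned, 1995, Cal), (36, 1982, Ned, 2015, Ada), (36, 1986, Quin, 1982, Ned), (36, 1986, Quin, 1986, Quin), (36, 1986, Quin, 1995, Cal), (36, 1986, Quin, 2015, Ada), (36, 1995, Cal, 1982, Ned), (36, 1995, Cal, 1986, Quin), (36, 1995, Cal, 1995, Cal), (36, 1995, Cal, 2015, Ada), (36, 2015, Ada, 1982, Ned), (36, 2015, Ada, 1986, Quin), (36, 2015, Ada, 1995, Cal), (36, 2015, Ada, 2015, Ada)}.
Selection year > year2: {(3, 2020, Ola, 1984, Gus), (3, 2022, Jo, 1984, Gus), (3, 2022, Jo, 2020, Ola), (36, 1986, Quin, 1982, Ned), (36, 1995, Cal, 1982, Ned), (36, 1995, Cal, 1986, Quin), (36, 2015, Ada, 1982, Ned), (36, 2015, Ada, 1986, Quin), (36, 2015, Ada, 1995, Cal)}
Projecting to aid, aname2 (4 duplicate(s) eliminated): {(3, Gus), (3, Ola), (36, Cal), (36, Ned), (36, Quin)}

{(3, Gus), (3, Ola), (36, Cal), (36, Ned), (36, Quin)}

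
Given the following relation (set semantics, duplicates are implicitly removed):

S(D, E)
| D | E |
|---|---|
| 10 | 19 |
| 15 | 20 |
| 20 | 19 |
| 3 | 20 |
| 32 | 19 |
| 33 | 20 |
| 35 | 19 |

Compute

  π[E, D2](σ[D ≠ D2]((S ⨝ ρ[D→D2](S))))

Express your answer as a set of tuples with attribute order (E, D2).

ρ[D→D2]: schema becomes (D2, E); tuples unchanged.
Joining S and ρ[D→D2](S) on E yields {(10, 19, 10), (10, 19, 20), (10, 19, 32), (10, 19, 35), (15, 20, 15), (15, 20, 3), (15, 20, 33), (20, 19, 10), (20, 19, 20), (20, 19, 32), (20, 19, 35), (3, 20, 15), (3, 20, 3), (3, 20, 33), (32, 19, 10), (32, 19, 20), (32, 19, 32), (32, 19, 35), (33, 20, 15), (33, 20, 3), (33, 20, 33), (35, 19, 10), (35, 19, 20), (35, 19, 32), (35, 19, 35)}.
σ[D ≠ D2]: keep tuples satisfying D ≠ D2 → {(10, 19, 20), (10, 19, 32), (10, 19, 35), (15, 20, 3), (15, 20, 33), (20, 19, 10), (20, 19, 32), (20, 19, 35), (3, 20, 15), (3, 20, 33), (32, 19, 10), (32, 19, 20), (32, 19, 35), (33, 20, 15), (33, 20, 3), (35, 19, 10), (35, 19, 20), (35, 19, 32)}
Keep only column(s) E, D2 (11 duplicate(s) eliminated): {(19, 10), (19, 20), (19, 32), (19, 35), (20, 15), (20, 3), (20, 33)}

{(19, 10), (19, 20), (19, 32), (19, 35), (20, 15), (20, 3), (20, 33)}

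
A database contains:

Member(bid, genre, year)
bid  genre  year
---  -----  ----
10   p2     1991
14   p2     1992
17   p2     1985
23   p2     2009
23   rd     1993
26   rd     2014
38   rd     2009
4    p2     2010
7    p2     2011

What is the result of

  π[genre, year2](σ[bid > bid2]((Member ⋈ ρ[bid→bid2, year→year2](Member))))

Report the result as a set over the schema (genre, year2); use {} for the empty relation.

{(p2, 1985), (p2, 1991), (p2, 1992), (p2, 2010), (p2, 2011), (rd, 1993), (rd, 2014)}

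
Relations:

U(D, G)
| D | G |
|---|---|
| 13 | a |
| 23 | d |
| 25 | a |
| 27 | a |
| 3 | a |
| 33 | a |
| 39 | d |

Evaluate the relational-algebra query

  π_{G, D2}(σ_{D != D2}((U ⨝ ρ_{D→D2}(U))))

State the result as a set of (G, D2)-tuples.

ρ[D→D2]: schema becomes (D2, G); tuples unchanged.
Joining U and ρ_{D→D2}(U) on G yields {(13, a, 13), (13, a, 25), (13, a, 27), (13, a, 3), (13, a, 33), (23, d, 23), (23, d, 39), (25, a, 13), (25, a, 25), (25, a, 27), (25, a, 3), (25, a, 33), (27, a, 13), (27, a, 25), (27, a, 27), (27, a, 3), (27, a, 33), (3, a, 13), (3, a, 25), (3, a, 27), (3, a, 3), (3, a, 33), (33, a, 13), (33, a, 25), (33, a, 27), (33, a, 3), (33, a, 33), (39, d, 23), (39, d, 39)}.
σ[D != D2]: keep tuples satisfying D != D2 → {(13, a, 25), (13, a, 27), (13, a, 3), (13, a, 33), (23, d, 39), (25, a, 13), (25, a, 27), (25, a, 3), (25, a, 33), (27, a, 13), (27, a, 25), (27, a, 3), (27, a, 33), (3, a, 13), (3, a, 25), (3, a, 27), (3, a, 33), (33, a, 13), (33, a, 25), (33, a, 27), (33, a, 3), (39, d, 23)}
Keep only column(s) G, D2 (15 duplicate(s) eliminated): {(a, 13), (a, 25), (a, 27), (a, 3), (a, 33), (d, 23), (d, 39)}

{(a, 13), (a, 25), (a, 27), (a, 3), (a, 33), (d, 23), (d, 39)}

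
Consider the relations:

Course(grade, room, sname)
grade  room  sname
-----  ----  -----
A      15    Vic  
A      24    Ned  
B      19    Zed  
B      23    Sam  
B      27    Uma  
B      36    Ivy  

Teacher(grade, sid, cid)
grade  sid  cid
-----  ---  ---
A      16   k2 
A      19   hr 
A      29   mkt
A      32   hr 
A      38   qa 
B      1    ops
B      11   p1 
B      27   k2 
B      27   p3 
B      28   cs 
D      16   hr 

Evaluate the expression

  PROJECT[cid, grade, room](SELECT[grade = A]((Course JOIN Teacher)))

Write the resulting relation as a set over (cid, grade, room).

Course ⋈ Teacher (natural join on grade): {(A, 15, Vic, 16, k2), (A, 15, Vic, 19, hr), (A, 15, Vic, 29, mkt), (A, 15, Vic, 32, hr), (A, 15, Vic, 38, qa), (A, 24, Ned, 16, k2), (A, 24, Ned, 19, hr), (A, 24, Ned, 29, mkt), (A, 24, Ned, 32, hr), (A, 24, Ned, 38, qa), (B, 19, Zed, 1, ops), (B, 19, Zed, 11, p1), (B, 19, Zed, 27, k2), (B, 19, Zed, 27, p3), (B, 19, Zed, 28, cs), (B, 23, Sam, 1, ops), (B, 23, Sam, 11, p1), (B, 23, Sam, 27, k2), (B, 23, Sam, 27, p3), (B, 23, Sam, 28, cs), (B, 27, Uma, 1, ops), (B, 27, Uma, 11, p1), (B, 27, Uma, 27, k2), (B, 27, Uma, 27, p3), (B, 27, Uma, 28, cs), (B, 36, Ivy, 1, ops), (B, 36, Ivy, 11, p1), (B, 36, Ivy, 27, k2), (B, 36, Ivy, 27, p3), (B, 36, Ivy, 28, cs)}
σ[grade = A]: keep tuples satisfying grade = A → {(A, 15, Vic, 16, k2), (A, 15, Vic, 19, hr), (A, 15, Vic, 29, mkt), (A, 15, Vic, 32, hr), (A, 15, Vic, 38, qa), (A, 24, Ned, 16, k2), (A, 24, Ned, 19, hr), (A, 24, Ned, 29, mkt), (A, 24, Ned, 32, hr), (A, 24, Ned, 38, qa)}
Projecting to cid, grade, room (2 duplicate(s) eliminated): {(hr, A, 15), (hr, A, 24), (k2, A, 15), (k2, A, 24), (mkt, A, 15), (mkt, A, 24), (qa, A, 15), (qa, A, 24)}

{(hr, A, 15), (hr, A, 24), (k2, A, 15), (k2, A, 24), (mkt, A, 15), (mkt, A, 24), (qa, A, 15), (qa, A, 24)}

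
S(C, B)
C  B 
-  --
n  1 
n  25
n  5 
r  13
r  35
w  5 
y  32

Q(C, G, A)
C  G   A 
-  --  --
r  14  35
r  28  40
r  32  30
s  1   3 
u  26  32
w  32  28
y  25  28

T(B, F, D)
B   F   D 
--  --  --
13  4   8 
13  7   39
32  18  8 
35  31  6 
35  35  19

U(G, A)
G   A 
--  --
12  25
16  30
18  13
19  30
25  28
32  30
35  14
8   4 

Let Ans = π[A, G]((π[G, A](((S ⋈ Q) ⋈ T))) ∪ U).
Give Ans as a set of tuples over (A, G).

Natural join on C: {(r, 13, 14, 35), (r, 13, 28, 40), (r, 13, 32, 30), (r, 35, 14, 35), (r, 35, 28, 40), (r, 35, 32, 30), (w, 5, 32, 28), (y, 32, 25, 28)}
Natural join on B: {(r, 13, 14, 35, 4, 8), (r, 13, 14, 35, 7, 39), (r, 13, 28, 40, 4, 8), (r, 13, 28, 40, 7, 39), (r, 13, 32, 30, 4, 8), (r, 13, 32, 30, 7, 39), (r, 35, 14, 35, 31, 6), (r, 35, 14, 35, 35, 19), (r, 35, 28, 40, 31, 6), (r, 35, 28, 40, 35, 19), (r, 35, 32, 30, 31, 6), (r, 35, 32, 30, 35, 19), (y, 32, 25, 28, 18, 8)}
π[G, A]: project onto (G, A) (9 duplicate(s) eliminated) → {(14, 35), (25, 28), (28, 40), (32, 30)}
Union: {(14, 35), (25, 28), (28, 40), (32, 30)} with {(12, 25), (16, 30), (18, 13), (19, 30), (25, 28), (32, 30), (35, 14), (8, 4)} → {(12, 25), (14, 35), (16, 30), (18, 13), (19, 30), (25, 28), (28, 40), (32, 30), (35, 14), (8, 4)}
π[A, G]: project onto (A, G) → {(13, 18), (14, 35), (25, 12), (28, 25), (30, 16), (30, 19), (30, 32), (35, 14), (4, 8), (40, 28)}

{(13, 18), (14, 35), (25, 12), (28, 25), (30, 16), (30, 19), (30, 32), (35, 14), (4, 8), (40, 28)}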